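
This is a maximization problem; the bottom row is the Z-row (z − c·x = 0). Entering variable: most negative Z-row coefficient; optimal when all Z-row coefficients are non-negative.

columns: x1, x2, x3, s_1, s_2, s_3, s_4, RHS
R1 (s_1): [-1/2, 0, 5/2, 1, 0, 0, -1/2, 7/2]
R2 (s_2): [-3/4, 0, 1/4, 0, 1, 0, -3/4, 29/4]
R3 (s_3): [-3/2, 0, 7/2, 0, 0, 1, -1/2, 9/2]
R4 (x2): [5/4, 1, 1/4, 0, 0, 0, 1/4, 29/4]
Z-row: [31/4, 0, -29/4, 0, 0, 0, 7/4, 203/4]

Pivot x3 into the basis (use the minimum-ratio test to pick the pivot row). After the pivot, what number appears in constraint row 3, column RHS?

9/7

Ratio test on column x3 — row 1: (7/2)/(5/2) = 7/5; row 2: (29/4)/(1/4) = 29; row 3: (9/2)/(7/2) = 9/7; row 4: (29/4)/(1/4) = 29. Minimum is 9/7 at row 3 (s_3 leaves); pivot element 7/2.
Divide row 3 by 7/2; eliminate column x3 from the other rows.
In the new row 3, the RHS entry is the old entry divided by the pivot: (9/2)/(7/2) = 9/7.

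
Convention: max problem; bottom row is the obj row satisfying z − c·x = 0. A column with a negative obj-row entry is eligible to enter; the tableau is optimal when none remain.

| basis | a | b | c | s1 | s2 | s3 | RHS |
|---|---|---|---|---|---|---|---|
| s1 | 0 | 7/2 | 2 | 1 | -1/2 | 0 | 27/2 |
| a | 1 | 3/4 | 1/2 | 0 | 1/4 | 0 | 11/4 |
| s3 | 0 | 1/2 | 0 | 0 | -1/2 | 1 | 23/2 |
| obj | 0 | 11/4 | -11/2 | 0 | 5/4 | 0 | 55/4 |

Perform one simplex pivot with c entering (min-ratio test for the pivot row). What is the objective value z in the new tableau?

Ratio test on column c — row 1: (27/2)/2 = 27/4; row 2: (11/4)/(1/2) = 11/2; row 3: entry 0 ≤ 0. Minimum is 11/2 at row 2 (a leaves); pivot element 1/2.
Pivot on row 2; the obj-row RHS becomes 55/4 − (-11/2)·(11/2) = 44.

44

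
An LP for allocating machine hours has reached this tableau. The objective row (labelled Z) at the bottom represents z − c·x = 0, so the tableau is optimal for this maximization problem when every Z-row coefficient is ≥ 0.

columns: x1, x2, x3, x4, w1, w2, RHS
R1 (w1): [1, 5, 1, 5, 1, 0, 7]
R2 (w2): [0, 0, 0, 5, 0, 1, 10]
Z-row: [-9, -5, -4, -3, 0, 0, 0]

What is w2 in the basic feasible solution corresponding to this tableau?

10

w2 is basic (row 2); its value is the RHS of that row, 10.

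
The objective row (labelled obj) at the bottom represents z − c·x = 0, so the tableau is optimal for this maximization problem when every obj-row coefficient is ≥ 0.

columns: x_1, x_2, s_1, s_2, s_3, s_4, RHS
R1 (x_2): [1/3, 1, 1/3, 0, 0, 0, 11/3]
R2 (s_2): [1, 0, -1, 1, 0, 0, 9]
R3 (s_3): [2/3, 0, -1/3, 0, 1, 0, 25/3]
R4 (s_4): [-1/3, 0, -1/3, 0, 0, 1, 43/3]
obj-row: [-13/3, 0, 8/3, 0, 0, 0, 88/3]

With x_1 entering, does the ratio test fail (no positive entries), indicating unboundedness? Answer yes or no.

no

Column x_1 has positive entries in row(s) 1, 2, 3, so the ratio test bounds it — not unbounded.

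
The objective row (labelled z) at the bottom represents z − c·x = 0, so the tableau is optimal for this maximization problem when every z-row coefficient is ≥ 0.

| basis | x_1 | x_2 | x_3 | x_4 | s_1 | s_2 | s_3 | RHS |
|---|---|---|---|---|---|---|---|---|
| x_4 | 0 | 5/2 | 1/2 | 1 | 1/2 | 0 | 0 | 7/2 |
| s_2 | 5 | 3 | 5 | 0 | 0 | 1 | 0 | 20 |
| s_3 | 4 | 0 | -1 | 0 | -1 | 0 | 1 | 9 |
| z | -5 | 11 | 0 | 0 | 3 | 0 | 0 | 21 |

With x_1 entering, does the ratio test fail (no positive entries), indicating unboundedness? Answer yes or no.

no

Column x_1 has positive entries in row(s) 2, 3, so the ratio test bounds it — not unbounded.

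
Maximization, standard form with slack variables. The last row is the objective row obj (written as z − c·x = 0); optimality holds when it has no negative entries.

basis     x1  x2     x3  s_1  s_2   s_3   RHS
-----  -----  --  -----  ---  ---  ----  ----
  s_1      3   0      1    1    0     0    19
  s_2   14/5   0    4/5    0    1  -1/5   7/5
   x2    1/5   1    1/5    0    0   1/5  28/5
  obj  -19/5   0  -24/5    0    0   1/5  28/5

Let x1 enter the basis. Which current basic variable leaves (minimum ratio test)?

s_2

Column x1 entries and ratios — s_1: 19/3 = 19/3; s_2: (7/5)/(14/5) = 1/2; x2: (28/5)/(1/5) = 28.
Smallest ratio is 1/2 in the row of s_2, so s_2 leaves.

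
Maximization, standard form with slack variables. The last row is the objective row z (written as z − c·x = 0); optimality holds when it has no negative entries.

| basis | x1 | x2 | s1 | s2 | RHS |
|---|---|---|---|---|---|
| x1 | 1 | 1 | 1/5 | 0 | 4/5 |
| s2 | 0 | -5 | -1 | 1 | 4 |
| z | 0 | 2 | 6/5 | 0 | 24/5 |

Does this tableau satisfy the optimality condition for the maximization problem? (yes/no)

Every z-row coefficient is ≥ 0, so the tableau is optimal.

yes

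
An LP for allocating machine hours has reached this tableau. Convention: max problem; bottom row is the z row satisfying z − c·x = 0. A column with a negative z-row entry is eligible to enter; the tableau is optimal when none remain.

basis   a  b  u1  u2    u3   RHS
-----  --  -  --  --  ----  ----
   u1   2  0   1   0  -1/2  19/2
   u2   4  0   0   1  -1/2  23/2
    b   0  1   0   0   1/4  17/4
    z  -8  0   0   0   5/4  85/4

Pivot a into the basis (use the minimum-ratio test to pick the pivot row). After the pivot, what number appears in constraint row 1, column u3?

-1/4

Ratio test on column a — row 1: (19/2)/2 = 19/4; row 2: (23/2)/4 = 23/8; row 3: entry 0 ≤ 0. Minimum is 23/8 at row 2 (u2 leaves); pivot element 4.
Divide row 2 by 4; eliminate column a from the other rows.
Row 1 update in column u3: -1/2 − 2·(-1/8) = -1/4.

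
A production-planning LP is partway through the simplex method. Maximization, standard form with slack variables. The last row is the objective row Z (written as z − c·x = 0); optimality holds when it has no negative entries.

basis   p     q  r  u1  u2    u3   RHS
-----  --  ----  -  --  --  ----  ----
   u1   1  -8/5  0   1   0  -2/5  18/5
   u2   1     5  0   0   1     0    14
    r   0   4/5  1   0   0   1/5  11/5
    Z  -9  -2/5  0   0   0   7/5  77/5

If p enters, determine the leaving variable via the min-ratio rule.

u1

Column p entries and ratios — u1: (18/5)/1 = 18/5; u2: 14/1 = 14; r: 0 ≤ 0, skip.
Smallest ratio is 18/5 in the row of u1, so u1 leaves.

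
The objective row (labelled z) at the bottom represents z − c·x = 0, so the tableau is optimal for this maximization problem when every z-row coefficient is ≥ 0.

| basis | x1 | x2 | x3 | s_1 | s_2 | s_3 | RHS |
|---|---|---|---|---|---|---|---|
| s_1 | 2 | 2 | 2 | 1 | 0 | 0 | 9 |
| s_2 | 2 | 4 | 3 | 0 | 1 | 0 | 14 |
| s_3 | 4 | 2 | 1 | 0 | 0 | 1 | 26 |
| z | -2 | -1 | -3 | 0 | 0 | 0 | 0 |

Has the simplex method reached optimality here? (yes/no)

no

The z-row has a negative entry -3 in column x3, so it is not optimal.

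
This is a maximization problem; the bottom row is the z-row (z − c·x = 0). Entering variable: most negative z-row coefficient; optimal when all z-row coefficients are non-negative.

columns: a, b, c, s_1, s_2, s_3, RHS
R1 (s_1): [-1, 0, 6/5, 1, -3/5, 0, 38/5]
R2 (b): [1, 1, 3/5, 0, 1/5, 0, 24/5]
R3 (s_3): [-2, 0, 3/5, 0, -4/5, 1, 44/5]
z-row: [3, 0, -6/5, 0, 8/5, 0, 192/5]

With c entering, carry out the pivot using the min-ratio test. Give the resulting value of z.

Ratio test on column c — row 1: (38/5)/(6/5) = 19/3; row 2: (24/5)/(3/5) = 8; row 3: (44/5)/(3/5) = 44/3. Minimum is 19/3 at row 1 (s_1 leaves); pivot element 6/5.
Pivot on row 1; the z-row RHS becomes 192/5 − (-6/5)·(19/3) = 46.

46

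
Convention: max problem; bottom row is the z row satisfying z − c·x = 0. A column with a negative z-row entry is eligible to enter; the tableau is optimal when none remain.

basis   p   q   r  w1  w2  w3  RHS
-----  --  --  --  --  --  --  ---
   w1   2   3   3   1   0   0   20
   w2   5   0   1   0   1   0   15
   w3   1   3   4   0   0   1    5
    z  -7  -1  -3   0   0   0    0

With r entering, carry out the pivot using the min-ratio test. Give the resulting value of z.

15/4

Ratio test on column r — row 1: 20/3 = 20/3; row 2: 15/1 = 15; row 3: 5/4 = 5/4. Minimum is 5/4 at row 3 (w3 leaves); pivot element 4.
Pivot on row 3; the z-row RHS becomes 0 − (-3)·(5/4) = 15/4.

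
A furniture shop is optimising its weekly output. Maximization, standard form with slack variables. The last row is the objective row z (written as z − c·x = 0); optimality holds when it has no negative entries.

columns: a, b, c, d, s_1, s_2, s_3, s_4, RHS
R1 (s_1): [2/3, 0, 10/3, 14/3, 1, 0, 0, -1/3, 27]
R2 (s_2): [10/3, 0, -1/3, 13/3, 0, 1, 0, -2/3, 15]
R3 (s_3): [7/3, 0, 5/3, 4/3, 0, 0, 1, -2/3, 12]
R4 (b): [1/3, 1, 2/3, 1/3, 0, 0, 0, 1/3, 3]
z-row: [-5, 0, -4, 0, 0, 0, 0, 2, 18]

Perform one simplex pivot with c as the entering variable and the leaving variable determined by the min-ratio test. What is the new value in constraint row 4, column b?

Ratio test on column c — row 1: 27/(10/3) = 81/10; row 2: entry -1/3 ≤ 0; row 3: 12/(5/3) = 36/5; row 4: 3/(2/3) = 9/2. Minimum is 9/2 at row 4 (b leaves); pivot element 2/3.
Divide row 4 by 2/3; eliminate column c from the other rows.
In the new row 4, the b entry is the old entry divided by the pivot: 1/(2/3) = 3/2.

3/2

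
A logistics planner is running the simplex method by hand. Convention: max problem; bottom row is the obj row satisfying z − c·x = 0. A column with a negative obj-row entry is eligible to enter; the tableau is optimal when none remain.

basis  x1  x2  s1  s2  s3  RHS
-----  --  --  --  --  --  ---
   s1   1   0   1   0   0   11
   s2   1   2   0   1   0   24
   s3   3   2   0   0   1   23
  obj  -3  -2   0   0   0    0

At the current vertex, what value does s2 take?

s2 is basic (row 2); its value is the RHS of that row, 24.

24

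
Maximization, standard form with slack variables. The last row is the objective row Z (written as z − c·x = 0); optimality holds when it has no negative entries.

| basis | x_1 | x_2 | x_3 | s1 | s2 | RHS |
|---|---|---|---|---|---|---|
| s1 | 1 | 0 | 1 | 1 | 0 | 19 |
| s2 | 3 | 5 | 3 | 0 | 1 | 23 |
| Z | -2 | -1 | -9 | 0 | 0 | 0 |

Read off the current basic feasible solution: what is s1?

s1 is basic (row 1); its value is the RHS of that row, 19.

19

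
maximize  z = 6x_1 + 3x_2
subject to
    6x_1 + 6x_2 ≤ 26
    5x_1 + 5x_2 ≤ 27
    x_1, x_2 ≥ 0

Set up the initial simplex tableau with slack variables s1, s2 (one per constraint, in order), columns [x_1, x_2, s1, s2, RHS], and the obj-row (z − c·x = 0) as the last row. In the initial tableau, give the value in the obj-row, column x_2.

-3

The obj-row carries the negated objective coefficients: the x_2 entry is -3.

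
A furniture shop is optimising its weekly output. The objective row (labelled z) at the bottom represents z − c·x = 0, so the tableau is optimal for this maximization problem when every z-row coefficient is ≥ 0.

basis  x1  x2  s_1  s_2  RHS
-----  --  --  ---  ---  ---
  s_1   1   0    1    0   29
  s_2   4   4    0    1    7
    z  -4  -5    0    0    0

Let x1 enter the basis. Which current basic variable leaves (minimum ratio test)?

Column x1 entries and ratios — s_1: 29/1 = 29; s_2: 7/4 = 7/4.
Smallest ratio is 7/4 in the row of s_2, so s_2 leaves.

s_2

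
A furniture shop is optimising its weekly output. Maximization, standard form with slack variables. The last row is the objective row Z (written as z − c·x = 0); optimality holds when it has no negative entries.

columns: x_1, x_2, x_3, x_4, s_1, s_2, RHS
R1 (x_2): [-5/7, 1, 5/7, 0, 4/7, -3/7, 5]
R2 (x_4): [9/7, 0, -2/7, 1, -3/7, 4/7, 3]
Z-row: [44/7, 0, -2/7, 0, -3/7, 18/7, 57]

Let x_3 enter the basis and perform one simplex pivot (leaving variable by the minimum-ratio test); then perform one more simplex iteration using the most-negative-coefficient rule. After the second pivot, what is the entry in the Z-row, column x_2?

Ratio test on column x_3 — row 1: 5/(5/7) = 7; row 2: entry -2/7 ≤ 0. Minimum is 7 at row 1 (x_2 leaves); pivot element 5/7.
Divide row 1 by 5/7; eliminate column x_3 from the other rows.
Second iteration: most negative Z-row entry is -1/5 in column s_1, so s_1 enters.
Ratio test on column s_1 — row 1: 7/(4/5) = 35/4; row 2: entry -1/5 ≤ 0. Minimum is 35/4 at row 1 (x_3 leaves); pivot element 4/5.
Divide row 1 by 4/5; eliminate column s_1 from the other rows.
After both pivots, the entry at the Z-row, column x_2 is 3/4.

3/4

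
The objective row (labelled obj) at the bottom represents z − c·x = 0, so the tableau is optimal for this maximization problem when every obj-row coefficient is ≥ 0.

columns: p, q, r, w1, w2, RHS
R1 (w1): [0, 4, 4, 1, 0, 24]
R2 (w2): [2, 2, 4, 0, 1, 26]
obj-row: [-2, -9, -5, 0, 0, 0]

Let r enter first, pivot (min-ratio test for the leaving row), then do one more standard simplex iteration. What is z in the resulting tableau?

Ratio test on column r — row 1: 24/4 = 6; row 2: 26/4 = 13/2. Minimum is 6 at row 1 (w1 leaves); pivot element 4.
Pivot on row 1; the obj-row RHS becomes 0 − (-5)·6 = 30.
Next entering variable (most negative obj-row entry -4): q.
Ratio test on column q — row 1: 6/1 = 6; row 2: entry -2 ≤ 0. Minimum is 6 at row 1 (r leaves); pivot element 1.
After the second pivot the obj-row RHS is 30 − (-4)·6 = 54.

54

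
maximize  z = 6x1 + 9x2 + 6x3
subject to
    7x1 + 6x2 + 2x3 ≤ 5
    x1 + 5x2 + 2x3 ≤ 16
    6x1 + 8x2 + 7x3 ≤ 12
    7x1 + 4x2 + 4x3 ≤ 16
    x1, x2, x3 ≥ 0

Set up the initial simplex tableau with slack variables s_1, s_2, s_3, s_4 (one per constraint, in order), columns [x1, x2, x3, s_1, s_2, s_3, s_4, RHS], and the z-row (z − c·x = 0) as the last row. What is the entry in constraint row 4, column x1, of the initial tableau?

Constraint 4 has coefficient 7 on x1.

7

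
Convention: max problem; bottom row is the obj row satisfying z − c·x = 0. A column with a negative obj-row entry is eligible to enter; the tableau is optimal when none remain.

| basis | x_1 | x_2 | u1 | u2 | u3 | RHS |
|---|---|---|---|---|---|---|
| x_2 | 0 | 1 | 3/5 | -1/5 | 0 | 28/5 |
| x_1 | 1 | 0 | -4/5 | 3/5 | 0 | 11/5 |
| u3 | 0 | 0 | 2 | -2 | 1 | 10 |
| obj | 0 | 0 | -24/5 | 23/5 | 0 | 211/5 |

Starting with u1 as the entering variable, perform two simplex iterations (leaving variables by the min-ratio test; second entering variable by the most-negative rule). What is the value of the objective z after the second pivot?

Ratio test on column u1 — row 1: (28/5)/(3/5) = 28/3; row 2: entry -4/5 ≤ 0; row 3: 10/2 = 5. Minimum is 5 at row 3 (u3 leaves); pivot element 2.
Pivot on row 3; the obj-row RHS becomes 211/5 − (-24/5)·5 = 331/5.
Next entering variable (most negative obj-row entry -1/5): u2.
Ratio test on column u2 — row 1: (13/5)/(2/5) = 13/2; row 2: entry -1/5 ≤ 0; row 3: entry -1 ≤ 0. Minimum is 13/2 at row 1 (x_2 leaves); pivot element 2/5.
After the second pivot the obj-row RHS is 331/5 − (-1/5)·(13/2) = 135/2.

135/2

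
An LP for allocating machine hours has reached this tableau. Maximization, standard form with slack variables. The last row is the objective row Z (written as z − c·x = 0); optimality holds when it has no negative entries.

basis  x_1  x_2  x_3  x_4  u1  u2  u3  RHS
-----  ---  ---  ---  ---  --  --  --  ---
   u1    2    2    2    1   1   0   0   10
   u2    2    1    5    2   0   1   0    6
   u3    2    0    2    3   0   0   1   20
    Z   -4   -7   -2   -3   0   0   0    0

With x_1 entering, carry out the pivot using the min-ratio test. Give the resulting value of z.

12

Ratio test on column x_1 — row 1: 10/2 = 5; row 2: 6/2 = 3; row 3: 20/2 = 10. Minimum is 3 at row 2 (u2 leaves); pivot element 2.
Pivot on row 2; the Z-row RHS becomes 0 − (-4)·3 = 12.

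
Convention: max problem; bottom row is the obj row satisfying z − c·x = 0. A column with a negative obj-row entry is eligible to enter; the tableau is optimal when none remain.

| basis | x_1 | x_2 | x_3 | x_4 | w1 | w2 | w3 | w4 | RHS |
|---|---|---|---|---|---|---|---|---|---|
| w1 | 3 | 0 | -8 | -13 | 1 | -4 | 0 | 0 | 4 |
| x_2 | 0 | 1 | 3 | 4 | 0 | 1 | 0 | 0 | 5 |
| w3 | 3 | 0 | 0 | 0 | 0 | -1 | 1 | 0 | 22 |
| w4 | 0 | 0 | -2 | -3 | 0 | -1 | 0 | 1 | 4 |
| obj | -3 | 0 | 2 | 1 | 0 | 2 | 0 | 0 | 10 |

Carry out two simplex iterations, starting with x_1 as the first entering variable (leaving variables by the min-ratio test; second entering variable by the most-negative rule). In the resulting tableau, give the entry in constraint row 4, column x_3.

1/4

Ratio test on column x_1 — row 1: 4/3 = 4/3; row 2: entry 0 ≤ 0; row 3: 22/3 = 22/3; row 4: entry 0 ≤ 0. Minimum is 4/3 at row 1 (w1 leaves); pivot element 3.
Divide row 1 by 3; eliminate column x_1 from the other rows.
Second iteration: most negative obj-row entry is -12 in column x_4, so x_4 enters.
Ratio test on column x_4 — row 1: entry -13/3 ≤ 0; row 2: 5/4 = 5/4; row 3: 18/13 = 18/13; row 4: entry -3 ≤ 0. Minimum is 5/4 at row 2 (x_2 leaves); pivot element 4.
Divide row 2 by 4; eliminate column x_4 from the other rows.
After both pivots, the entry at constraint row 4, column x_3 is 1/4.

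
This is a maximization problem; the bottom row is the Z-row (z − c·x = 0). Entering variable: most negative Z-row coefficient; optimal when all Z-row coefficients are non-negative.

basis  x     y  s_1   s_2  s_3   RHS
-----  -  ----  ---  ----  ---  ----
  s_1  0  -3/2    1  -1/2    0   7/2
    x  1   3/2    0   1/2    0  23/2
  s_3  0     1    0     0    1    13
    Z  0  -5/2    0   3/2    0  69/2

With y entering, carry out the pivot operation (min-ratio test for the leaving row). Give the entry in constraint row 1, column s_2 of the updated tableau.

0

Ratio test on column y — row 1: entry -3/2 ≤ 0; row 2: (23/2)/(3/2) = 23/3; row 3: 13/1 = 13. Minimum is 23/3 at row 2 (x leaves); pivot element 3/2.
Divide row 2 by 3/2; eliminate column y from the other rows.
Row 1 update in column s_2: -1/2 − (-3/2)·(1/3) = 0.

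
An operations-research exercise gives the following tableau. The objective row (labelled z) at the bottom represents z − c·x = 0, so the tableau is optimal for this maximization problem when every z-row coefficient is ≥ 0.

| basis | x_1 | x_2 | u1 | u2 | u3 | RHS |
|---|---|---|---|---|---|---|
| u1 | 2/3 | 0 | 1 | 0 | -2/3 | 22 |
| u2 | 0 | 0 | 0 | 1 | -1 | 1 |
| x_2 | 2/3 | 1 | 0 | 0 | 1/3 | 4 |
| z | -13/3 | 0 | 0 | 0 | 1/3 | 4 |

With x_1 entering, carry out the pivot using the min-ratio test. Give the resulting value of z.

Ratio test on column x_1 — row 1: 22/(2/3) = 33; row 2: entry 0 ≤ 0; row 3: 4/(2/3) = 6. Minimum is 6 at row 3 (x_2 leaves); pivot element 2/3.
Pivot on row 3; the z-row RHS becomes 4 − (-13/3)·6 = 30.

30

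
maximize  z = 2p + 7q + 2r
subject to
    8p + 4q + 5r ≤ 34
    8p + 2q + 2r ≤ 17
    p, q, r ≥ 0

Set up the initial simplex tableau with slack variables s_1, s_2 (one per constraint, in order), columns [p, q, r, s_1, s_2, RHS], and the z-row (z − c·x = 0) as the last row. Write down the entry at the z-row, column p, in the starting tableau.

The z-row carries the negated objective coefficients: the p entry is -2.

-2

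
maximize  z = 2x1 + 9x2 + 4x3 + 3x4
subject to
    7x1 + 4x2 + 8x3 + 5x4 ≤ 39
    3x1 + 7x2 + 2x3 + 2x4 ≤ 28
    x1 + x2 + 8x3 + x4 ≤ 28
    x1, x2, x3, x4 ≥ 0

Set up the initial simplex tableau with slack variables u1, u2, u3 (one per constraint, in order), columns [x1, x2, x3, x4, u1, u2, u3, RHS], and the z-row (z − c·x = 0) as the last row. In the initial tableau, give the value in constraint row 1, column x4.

5

Constraint 1 has coefficient 5 on x4.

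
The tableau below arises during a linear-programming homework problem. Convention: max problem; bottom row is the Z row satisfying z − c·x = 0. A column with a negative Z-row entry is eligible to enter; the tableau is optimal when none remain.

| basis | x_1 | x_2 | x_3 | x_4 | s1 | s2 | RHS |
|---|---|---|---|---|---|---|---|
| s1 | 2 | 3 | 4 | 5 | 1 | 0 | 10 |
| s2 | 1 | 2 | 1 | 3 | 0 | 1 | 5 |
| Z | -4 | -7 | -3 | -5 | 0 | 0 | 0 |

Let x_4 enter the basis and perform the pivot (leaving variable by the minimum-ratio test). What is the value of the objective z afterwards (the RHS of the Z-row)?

Ratio test on column x_4 — row 1: 10/5 = 2; row 2: 5/3 = 5/3. Minimum is 5/3 at row 2 (s2 leaves); pivot element 3.
Pivot on row 2; the Z-row RHS becomes 0 − (-5)·(5/3) = 25/3.

25/3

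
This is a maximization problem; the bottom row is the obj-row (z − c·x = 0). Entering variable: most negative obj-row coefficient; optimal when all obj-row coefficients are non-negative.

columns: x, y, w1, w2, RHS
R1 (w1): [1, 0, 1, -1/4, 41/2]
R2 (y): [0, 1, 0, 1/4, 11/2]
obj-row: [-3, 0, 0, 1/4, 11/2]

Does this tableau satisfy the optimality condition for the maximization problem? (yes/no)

no

The obj-row has a negative entry -3 in column x, so it is not optimal.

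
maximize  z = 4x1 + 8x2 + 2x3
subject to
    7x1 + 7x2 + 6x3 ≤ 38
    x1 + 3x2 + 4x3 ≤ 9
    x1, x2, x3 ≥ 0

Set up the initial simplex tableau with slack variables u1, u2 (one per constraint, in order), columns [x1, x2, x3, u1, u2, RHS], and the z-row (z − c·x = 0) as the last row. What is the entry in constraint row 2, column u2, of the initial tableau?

Slack u2 belongs to constraint 2; its column is the unit vector e_2, so the entry in row 2 is 1.

1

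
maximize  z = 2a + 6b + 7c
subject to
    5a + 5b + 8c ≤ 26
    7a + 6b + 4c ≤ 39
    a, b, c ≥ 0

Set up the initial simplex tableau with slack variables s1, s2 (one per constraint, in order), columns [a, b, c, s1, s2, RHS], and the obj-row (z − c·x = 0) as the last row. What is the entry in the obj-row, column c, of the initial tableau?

The obj-row carries the negated objective coefficients: the c entry is -7.

-7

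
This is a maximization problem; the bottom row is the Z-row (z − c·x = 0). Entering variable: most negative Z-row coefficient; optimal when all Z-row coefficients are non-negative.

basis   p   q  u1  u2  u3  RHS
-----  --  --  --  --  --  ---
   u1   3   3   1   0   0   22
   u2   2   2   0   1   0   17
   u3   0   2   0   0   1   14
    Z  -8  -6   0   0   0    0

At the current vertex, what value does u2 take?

17

u2 is basic (row 2); its value is the RHS of that row, 17.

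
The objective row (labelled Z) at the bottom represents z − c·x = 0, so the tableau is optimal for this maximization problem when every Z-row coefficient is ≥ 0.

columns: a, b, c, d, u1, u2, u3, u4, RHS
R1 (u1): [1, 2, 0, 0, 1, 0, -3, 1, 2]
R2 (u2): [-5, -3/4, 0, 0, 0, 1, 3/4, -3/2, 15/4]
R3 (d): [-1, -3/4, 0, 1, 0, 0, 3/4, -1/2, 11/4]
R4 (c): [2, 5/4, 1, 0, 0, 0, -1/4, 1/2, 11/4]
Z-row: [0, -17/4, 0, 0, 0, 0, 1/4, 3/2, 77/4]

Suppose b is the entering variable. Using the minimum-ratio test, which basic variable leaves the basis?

u1

Column b entries and ratios — u1: 2/2 = 1; u2: -3/4 ≤ 0, skip; d: -3/4 ≤ 0, skip; c: (11/4)/(5/4) = 11/5.
Smallest ratio is 1 in the row of u1, so u1 leaves.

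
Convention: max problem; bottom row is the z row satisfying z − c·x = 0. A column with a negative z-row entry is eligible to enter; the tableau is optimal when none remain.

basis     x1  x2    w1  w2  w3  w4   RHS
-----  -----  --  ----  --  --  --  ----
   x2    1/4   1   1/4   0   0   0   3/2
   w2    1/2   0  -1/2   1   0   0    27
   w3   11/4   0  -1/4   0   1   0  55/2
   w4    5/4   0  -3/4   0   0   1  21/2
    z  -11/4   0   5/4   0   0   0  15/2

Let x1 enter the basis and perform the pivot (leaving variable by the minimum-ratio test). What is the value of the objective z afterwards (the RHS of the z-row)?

24

Ratio test on column x1 — row 1: (3/2)/(1/4) = 6; row 2: 27/(1/2) = 54; row 3: (55/2)/(11/4) = 10; row 4: (21/2)/(5/4) = 42/5. Minimum is 6 at row 1 (x2 leaves); pivot element 1/4.
Pivot on row 1; the z-row RHS becomes 15/2 − (-11/4)·6 = 24.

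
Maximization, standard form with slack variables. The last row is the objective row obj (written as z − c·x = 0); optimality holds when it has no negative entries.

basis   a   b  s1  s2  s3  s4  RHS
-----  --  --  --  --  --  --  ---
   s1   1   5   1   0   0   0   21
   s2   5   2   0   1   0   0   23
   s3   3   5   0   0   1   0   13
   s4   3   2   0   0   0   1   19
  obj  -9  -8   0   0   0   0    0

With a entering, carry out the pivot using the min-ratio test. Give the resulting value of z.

Ratio test on column a — row 1: 21/1 = 21; row 2: 23/5 = 23/5; row 3: 13/3 = 13/3; row 4: 19/3 = 19/3. Minimum is 13/3 at row 3 (s3 leaves); pivot element 3.
Pivot on row 3; the obj-row RHS becomes 0 − (-9)·(13/3) = 39.

39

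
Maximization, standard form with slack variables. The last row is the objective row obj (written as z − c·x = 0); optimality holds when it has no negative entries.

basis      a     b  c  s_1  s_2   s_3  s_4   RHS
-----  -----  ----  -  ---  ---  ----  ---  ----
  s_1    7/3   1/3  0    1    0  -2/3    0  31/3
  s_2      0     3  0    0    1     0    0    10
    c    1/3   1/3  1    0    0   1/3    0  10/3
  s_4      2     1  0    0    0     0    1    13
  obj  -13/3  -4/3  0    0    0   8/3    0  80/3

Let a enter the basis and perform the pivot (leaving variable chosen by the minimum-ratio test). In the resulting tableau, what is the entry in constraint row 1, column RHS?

Ratio test on column a — row 1: (31/3)/(7/3) = 31/7; row 2: entry 0 ≤ 0; row 3: (10/3)/(1/3) = 10; row 4: 13/2 = 13/2. Minimum is 31/7 at row 1 (s_1 leaves); pivot element 7/3.
Divide row 1 by 7/3; eliminate column a from the other rows.
In the new row 1, the RHS entry is the old entry divided by the pivot: (31/3)/(7/3) = 31/7.

31/7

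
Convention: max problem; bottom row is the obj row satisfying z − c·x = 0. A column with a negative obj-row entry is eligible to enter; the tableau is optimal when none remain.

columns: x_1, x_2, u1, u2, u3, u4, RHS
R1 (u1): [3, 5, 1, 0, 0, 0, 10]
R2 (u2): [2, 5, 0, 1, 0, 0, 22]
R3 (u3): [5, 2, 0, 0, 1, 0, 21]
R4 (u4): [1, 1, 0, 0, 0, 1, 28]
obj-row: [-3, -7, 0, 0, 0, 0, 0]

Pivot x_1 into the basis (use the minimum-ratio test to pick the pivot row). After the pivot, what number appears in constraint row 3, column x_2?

-19/3

Ratio test on column x_1 — row 1: 10/3 = 10/3; row 2: 22/2 = 11; row 3: 21/5 = 21/5; row 4: 28/1 = 28. Minimum is 10/3 at row 1 (u1 leaves); pivot element 3.
Divide row 1 by 3; eliminate column x_1 from the other rows.
Row 3 update in column x_2: 2 − 5·(5/3) = -19/3.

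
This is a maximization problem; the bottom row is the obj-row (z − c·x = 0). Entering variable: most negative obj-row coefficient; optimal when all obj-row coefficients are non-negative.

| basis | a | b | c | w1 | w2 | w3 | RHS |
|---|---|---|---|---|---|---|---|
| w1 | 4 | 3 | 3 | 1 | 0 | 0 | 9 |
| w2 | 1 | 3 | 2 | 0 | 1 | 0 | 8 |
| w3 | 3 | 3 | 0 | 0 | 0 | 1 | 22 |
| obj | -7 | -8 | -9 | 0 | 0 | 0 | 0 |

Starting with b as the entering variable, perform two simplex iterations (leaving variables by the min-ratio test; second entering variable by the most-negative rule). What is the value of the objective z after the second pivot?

205/9

Ratio test on column b — row 1: 9/3 = 3; row 2: 8/3 = 8/3; row 3: 22/3 = 22/3. Minimum is 8/3 at row 2 (w2 leaves); pivot element 3.
Pivot on row 2; the obj-row RHS becomes 0 − (-8)·(8/3) = 64/3.
Next entering variable (most negative obj-row entry -13/3): a.
Ratio test on column a — row 1: 1/3 = 1/3; row 2: (8/3)/(1/3) = 8; row 3: 14/2 = 7. Minimum is 1/3 at row 1 (w1 leaves); pivot element 3.
After the second pivot the obj-row RHS is 64/3 − (-13/3)·(1/3) = 205/9.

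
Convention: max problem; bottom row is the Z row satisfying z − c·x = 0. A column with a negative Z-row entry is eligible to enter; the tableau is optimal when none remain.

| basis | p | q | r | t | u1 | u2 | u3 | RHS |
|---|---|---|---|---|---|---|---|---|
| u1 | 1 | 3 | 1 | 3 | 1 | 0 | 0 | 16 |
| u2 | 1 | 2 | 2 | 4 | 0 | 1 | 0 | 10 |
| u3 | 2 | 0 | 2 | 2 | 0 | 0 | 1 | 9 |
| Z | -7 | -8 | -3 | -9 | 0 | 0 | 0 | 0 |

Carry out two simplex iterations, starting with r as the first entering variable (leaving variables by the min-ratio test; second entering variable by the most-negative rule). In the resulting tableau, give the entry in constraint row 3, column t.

1

Ratio test on column r — row 1: 16/1 = 16; row 2: 10/2 = 5; row 3: 9/2 = 9/2. Minimum is 9/2 at row 3 (u3 leaves); pivot element 2.
Divide row 3 by 2; eliminate column r from the other rows.
Second iteration: most negative Z-row entry is -8 in column q, so q enters.
Ratio test on column q — row 1: (23/2)/3 = 23/6; row 2: 1/2 = 1/2; row 3: entry 0 ≤ 0. Minimum is 1/2 at row 2 (u2 leaves); pivot element 2.
Divide row 2 by 2; eliminate column q from the other rows.
After both pivots, the entry at constraint row 3, column t is 1.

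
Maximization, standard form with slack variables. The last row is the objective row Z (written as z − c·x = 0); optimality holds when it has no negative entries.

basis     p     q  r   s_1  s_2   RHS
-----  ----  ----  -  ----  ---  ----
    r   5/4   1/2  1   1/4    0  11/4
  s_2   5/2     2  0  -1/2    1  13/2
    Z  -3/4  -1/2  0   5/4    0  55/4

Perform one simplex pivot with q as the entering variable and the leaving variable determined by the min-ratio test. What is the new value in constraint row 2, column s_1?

Ratio test on column q — row 1: (11/4)/(1/2) = 11/2; row 2: (13/2)/2 = 13/4. Minimum is 13/4 at row 2 (s_2 leaves); pivot element 2.
Divide row 2 by 2; eliminate column q from the other rows.
In the new row 2, the s_1 entry is the old entry divided by the pivot: (-1/2)/2 = -1/4.

-1/4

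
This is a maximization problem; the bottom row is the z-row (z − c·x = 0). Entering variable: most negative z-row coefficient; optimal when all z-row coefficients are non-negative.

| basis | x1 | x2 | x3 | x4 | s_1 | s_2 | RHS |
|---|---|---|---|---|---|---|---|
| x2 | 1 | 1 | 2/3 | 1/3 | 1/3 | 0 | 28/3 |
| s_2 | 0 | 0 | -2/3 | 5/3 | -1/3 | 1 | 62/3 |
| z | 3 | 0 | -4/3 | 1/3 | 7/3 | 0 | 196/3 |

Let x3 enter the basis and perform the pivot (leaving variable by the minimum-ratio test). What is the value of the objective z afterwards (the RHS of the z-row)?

84

Ratio test on column x3 — row 1: (28/3)/(2/3) = 14; row 2: entry -2/3 ≤ 0. Minimum is 14 at row 1 (x2 leaves); pivot element 2/3.
Pivot on row 1; the z-row RHS becomes 196/3 − (-4/3)·14 = 84.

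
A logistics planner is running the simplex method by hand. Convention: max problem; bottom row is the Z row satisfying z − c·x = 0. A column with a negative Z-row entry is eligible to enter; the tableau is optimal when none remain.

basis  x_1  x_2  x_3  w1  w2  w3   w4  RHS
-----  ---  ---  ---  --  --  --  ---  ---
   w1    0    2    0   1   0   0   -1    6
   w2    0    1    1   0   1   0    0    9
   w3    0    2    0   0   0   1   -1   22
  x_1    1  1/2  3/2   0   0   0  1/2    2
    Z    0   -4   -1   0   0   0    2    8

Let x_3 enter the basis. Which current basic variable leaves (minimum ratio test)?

Column x_3 entries and ratios — w1: 0 ≤ 0, skip; w2: 9/1 = 9; w3: 0 ≤ 0, skip; x_1: 2/(3/2) = 4/3.
Smallest ratio is 4/3 in the row of x_1, so x_1 leaves.

x_1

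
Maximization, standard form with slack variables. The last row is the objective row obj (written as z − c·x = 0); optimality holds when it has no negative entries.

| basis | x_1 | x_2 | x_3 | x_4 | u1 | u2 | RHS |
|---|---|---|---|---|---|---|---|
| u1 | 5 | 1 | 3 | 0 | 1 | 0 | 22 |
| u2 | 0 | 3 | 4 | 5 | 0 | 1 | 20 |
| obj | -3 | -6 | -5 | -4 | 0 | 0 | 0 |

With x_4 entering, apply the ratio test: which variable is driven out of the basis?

u2

Column x_4 entries and ratios — u1: 0 ≤ 0, skip; u2: 20/5 = 4.
Smallest ratio is 4 in the row of u2, so u2 leaves.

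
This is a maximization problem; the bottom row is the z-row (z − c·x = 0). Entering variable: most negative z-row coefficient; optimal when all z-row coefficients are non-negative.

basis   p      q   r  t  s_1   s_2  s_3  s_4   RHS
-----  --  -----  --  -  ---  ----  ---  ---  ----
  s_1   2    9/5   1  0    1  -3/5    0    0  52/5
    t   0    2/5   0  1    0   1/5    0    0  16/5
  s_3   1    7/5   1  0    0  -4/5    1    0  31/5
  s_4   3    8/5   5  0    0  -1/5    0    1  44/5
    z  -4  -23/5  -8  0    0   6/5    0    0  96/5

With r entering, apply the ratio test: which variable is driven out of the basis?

s_4

Column r entries and ratios — s_1: (52/5)/1 = 52/5; t: 0 ≤ 0, skip; s_3: (31/5)/1 = 31/5; s_4: (44/5)/5 = 44/25.
Smallest ratio is 44/25 in the row of s_4, so s_4 leaves.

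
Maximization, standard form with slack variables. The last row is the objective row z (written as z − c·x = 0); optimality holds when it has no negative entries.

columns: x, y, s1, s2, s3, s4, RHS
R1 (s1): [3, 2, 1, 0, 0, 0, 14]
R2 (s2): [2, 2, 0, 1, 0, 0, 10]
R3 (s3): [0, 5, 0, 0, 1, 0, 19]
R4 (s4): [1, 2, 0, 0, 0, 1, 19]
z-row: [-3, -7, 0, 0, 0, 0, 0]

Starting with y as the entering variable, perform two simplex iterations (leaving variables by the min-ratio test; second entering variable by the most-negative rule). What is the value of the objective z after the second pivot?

Ratio test on column y — row 1: 14/2 = 7; row 2: 10/2 = 5; row 3: 19/5 = 19/5; row 4: 19/2 = 19/2. Minimum is 19/5 at row 3 (s3 leaves); pivot element 5.
Pivot on row 3; the z-row RHS becomes 0 − (-7)·(19/5) = 133/5.
Next entering variable (most negative z-row entry -3): x.
Ratio test on column x — row 1: (32/5)/3 = 32/15; row 2: (12/5)/2 = 6/5; row 3: entry 0 ≤ 0; row 4: (57/5)/1 = 57/5. Minimum is 6/5 at row 2 (s2 leaves); pivot element 2.
After the second pivot the z-row RHS is 133/5 − (-3)·(6/5) = 151/5.

151/5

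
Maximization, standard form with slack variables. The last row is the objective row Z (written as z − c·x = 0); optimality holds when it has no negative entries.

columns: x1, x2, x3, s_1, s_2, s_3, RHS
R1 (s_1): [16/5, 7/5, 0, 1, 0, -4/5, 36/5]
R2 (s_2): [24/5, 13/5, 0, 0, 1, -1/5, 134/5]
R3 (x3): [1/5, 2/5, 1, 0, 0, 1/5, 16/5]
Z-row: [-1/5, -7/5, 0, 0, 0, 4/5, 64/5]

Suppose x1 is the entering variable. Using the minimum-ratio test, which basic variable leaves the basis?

s_1

Column x1 entries and ratios — s_1: (36/5)/(16/5) = 9/4; s_2: (134/5)/(24/5) = 67/12; x3: (16/5)/(1/5) = 16.
Smallest ratio is 9/4 in the row of s_1, so s_1 leaves.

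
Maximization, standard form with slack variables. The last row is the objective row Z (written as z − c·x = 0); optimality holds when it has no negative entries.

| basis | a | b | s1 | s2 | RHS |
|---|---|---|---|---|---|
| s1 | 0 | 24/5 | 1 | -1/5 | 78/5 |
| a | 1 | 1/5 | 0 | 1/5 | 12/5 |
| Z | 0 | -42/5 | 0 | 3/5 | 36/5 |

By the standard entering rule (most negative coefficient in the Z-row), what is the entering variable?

Negative Z-row entries: b: -42/5.
The most negative is -42/5 in column b, so b enters.

b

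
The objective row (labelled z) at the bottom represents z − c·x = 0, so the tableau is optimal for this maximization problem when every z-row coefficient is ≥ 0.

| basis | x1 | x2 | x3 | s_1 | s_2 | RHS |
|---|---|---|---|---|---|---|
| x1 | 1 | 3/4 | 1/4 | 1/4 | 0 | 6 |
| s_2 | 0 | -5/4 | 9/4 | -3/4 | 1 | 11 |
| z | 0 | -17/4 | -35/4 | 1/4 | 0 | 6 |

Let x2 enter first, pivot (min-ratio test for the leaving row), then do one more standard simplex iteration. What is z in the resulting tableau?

Ratio test on column x2 — row 1: 6/(3/4) = 8; row 2: entry -5/4 ≤ 0. Minimum is 8 at row 1 (x1 leaves); pivot element 3/4.
Pivot on row 1; the z-row RHS becomes 6 − (-17/4)·8 = 40.
Next entering variable (most negative z-row entry -22/3): x3.
Ratio test on column x3 — row 1: 8/(1/3) = 24; row 2: 21/(8/3) = 63/8. Minimum is 63/8 at row 2 (s_2 leaves); pivot element 8/3.
After the second pivot the z-row RHS is 40 − (-22/3)·(63/8) = 391/4.

391/4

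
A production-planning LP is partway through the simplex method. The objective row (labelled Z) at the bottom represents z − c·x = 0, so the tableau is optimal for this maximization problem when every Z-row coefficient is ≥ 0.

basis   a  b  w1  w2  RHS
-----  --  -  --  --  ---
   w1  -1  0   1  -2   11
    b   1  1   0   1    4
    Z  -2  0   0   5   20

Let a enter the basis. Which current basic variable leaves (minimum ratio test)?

Column a entries and ratios — w1: -1 ≤ 0, skip; b: 4/1 = 4.
Smallest ratio is 4 in the row of b, so b leaves.

b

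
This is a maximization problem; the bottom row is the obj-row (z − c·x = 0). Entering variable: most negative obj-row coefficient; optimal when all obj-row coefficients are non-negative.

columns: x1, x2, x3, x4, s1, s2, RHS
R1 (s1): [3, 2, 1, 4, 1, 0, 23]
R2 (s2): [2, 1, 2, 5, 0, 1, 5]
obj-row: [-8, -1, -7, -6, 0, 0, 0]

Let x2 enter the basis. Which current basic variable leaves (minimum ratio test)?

s2

Column x2 entries and ratios — s1: 23/2 = 23/2; s2: 5/1 = 5.
Smallest ratio is 5 in the row of s2, so s2 leaves.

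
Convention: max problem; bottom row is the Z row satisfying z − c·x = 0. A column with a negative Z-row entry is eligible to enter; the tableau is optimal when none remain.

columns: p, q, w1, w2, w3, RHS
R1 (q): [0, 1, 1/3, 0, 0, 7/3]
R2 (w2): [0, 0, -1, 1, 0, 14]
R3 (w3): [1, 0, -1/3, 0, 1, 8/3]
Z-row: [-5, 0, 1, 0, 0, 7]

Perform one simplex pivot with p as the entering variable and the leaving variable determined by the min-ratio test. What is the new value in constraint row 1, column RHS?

Ratio test on column p — row 1: entry 0 ≤ 0; row 2: entry 0 ≤ 0; row 3: (8/3)/1 = 8/3. Minimum is 8/3 at row 3 (w3 leaves); pivot element 1.
Divide row 3 by 1; eliminate column p from the other rows.
Row 1 update in column RHS: 7/3 − 0·(8/3) = 7/3.

7/3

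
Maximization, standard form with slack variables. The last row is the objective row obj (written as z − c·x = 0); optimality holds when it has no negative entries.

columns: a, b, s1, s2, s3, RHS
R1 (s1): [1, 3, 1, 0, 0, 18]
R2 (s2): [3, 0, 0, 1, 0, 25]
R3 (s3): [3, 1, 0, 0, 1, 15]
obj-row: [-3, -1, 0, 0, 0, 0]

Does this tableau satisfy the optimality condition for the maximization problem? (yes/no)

The obj-row has a negative entry -3 in column a, so it is not optimal.

no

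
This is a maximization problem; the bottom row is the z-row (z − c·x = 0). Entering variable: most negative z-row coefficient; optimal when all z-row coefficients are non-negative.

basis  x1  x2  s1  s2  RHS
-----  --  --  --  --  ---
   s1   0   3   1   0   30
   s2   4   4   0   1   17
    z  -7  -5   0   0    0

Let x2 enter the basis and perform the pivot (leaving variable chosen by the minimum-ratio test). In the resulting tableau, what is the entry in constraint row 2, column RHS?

17/4

Ratio test on column x2 — row 1: 30/3 = 10; row 2: 17/4 = 17/4. Minimum is 17/4 at row 2 (s2 leaves); pivot element 4.
Divide row 2 by 4; eliminate column x2 from the other rows.
In the new row 2, the RHS entry is the old entry divided by the pivot: 17/4 = 17/4.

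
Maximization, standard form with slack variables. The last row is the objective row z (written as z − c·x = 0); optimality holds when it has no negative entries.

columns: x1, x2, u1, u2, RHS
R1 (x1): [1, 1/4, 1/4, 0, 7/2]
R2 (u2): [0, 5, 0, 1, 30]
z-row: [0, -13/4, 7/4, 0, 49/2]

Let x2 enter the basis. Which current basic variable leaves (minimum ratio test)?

u2

Column x2 entries and ratios — x1: (7/2)/(1/4) = 14; u2: 30/5 = 6.
Smallest ratio is 6 in the row of u2, so u2 leaves.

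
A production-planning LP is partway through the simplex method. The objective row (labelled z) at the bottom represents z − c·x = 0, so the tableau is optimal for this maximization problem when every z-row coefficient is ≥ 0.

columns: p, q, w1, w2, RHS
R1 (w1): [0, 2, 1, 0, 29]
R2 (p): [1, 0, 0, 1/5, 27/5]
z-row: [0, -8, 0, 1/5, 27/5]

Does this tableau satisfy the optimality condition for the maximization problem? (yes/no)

no

The z-row has a negative entry -8 in column q, so it is not optimal.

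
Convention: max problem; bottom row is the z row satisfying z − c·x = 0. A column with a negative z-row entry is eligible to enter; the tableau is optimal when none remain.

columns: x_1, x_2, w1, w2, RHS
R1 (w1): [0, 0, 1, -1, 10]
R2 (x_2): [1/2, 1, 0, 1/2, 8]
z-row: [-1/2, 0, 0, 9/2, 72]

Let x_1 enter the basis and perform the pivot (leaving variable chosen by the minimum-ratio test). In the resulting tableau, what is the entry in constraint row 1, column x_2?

0

Ratio test on column x_1 — row 1: entry 0 ≤ 0; row 2: 8/(1/2) = 16. Minimum is 16 at row 2 (x_2 leaves); pivot element 1/2.
Divide row 2 by 1/2; eliminate column x_1 from the other rows.
Row 1 update in column x_2: 0 − 0·2 = 0.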